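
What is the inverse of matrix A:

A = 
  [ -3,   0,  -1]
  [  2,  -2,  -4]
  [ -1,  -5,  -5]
det(A) = (-3)·((-2)(-5) - (-4)(-5)) - (0)·((2)(-5) - (-4)(-1)) + (-1)·((2)(-5) - (-2)(-1))
  = (-3)(-10) - (0)(-14) + (-1)(-12)
  = 42
det(A) = 42 ≠ 0, so A is invertible.

Cofactors Cᵢⱼ = (-1)ⁱ⁺ʲ·Mᵢⱼ:
C = 
  [-10,  14, -12]
  [  5,  14, -15]
  [ -2, -14,   6]

adj(A) = Cᵀ:
adj(A) = 
  [-10,   5,  -2]
  [ 14,  14, -14]
  [-12, -15,   6]

A⁻¹ = (1/42) · adj(A):
A⁻¹ = 
  [-5/21,  5/42, -1/21]
  [  1/3,   1/3,  -1/3]
  [ -2/7, -5/14,   1/7]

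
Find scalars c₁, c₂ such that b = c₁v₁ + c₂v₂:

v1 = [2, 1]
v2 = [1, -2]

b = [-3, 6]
c1 = 0, c2 = -3

b = 0·v1 + -3·v2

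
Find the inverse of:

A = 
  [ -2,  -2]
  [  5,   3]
det(A) = (-2)(3) - (-2)(5) = 4
For a 2×2 matrix, A⁻¹ = (1/det(A)) · [[d, -b], [-c, a]]
    = (1/4) · [[3, 2], [-5, -2]]

A⁻¹ = 
  [ 3/4,  1/2]
  [-5/4, -1/2]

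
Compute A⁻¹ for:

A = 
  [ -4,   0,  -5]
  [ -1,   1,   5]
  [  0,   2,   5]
det(A) = (-4)·((1)(5) - (5)(2)) - (0)·((-1)(5) - (5)(0)) + (-5)·((-1)(2) - (1)(0))
  = (-4)(-5) - (0)(-5) + (-5)(-2)
  = 30
det(A) = 30 ≠ 0, so A is invertible.

Cofactors Cᵢⱼ = (-1)ⁱ⁺ʲ·Mᵢⱼ:
C = 
  [ -5,   5,  -2]
  [-10, -20,   8]
  [  5,  25,  -4]

adj(A) = Cᵀ:
adj(A) = 
  [ -5, -10,   5]
  [  5, -20,  25]
  [ -2,   8,  -4]

A⁻¹ = (1/30) · adj(A):
A⁻¹ = 
  [ -1/6,  -1/3,   1/6]
  [  1/6,  -2/3,   5/6]
  [-1/15,  4/15, -2/15]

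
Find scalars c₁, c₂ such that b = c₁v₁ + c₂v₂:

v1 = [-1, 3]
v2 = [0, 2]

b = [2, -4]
c1 = -2, c2 = 1

b = -2·v1 + 1·v2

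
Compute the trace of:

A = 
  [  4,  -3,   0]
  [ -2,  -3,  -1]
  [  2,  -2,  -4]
-3

tr(A) = 4 + -3 + -4 = -3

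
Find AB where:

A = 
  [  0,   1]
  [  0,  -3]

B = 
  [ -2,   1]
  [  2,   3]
AB = 
  [  2,   3]
  [ -6,  -9]

A is 2×2 and B is 2×2, so AB is 2×2. Each entry is (row of A)·(column of B):
AB[1,1] = (0)(-2) + (1)(2) = 2
AB[1,2] = (0)(1) + (1)(3) = 3
AB[2,1] = (0)(-2) + (-3)(2) = -6
AB[2,2] = (0)(1) + (-3)(3) = -9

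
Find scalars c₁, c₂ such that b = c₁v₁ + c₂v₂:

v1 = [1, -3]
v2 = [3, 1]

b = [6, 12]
c1 = -3, c2 = 3

b = -3·v1 + 3·v2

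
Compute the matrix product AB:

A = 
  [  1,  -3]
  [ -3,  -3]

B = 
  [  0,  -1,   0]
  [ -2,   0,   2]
A is 2×2 and B is 2×3, so AB is 2×3. Each entry is (row of A)·(column of B):
AB[1,1] = (1)(0) + (-3)(-2) = 6
AB[1,2] = (1)(-1) + (-3)(0) = -1
AB[1,3] = (1)(0) + (-3)(2) = -6
AB[2,1] = (-3)(0) + (-3)(-2) = 6
AB[2,2] = (-3)(-1) + (-3)(0) = 3
AB[2,3] = (-3)(0) + (-3)(2) = -6

AB = 
  [  6,  -1,  -6]
  [  6,   3,  -6]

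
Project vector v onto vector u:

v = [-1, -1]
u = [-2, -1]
v·u = (-1)(-2) + (-1)(-1) = 3
u·u = (-2)² + (-1)² = 5
proj_u(v) = (v·u / u·u) × u = (3/5) × u

proj_u(v) = [-6/5, -3/5]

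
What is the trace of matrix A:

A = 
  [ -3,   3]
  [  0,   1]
-2

tr(A) = -3 + 1 = -2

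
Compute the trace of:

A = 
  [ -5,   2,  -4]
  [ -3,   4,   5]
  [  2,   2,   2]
1

tr(A) = -5 + 4 + 2 = 1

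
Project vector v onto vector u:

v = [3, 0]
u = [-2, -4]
v·u = (3)(-2) + (0)(-4) = -6
u·u = (-2)² + (-4)² = 20
proj_u(v) = (v·u / u·u) × u = (-6/20) × u = (-3/10) × u

proj_u(v) = [3/5, 6/5]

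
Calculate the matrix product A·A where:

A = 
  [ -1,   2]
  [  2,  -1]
A² = A·A:
A²[1,1] = (-1)(-1) + (2)(2) = 5
A²[1,2] = (-1)(2) + (2)(-1) = -4
A²[2,1] = (2)(-1) + (-1)(2) = -4
A²[2,2] = (2)(2) + (-1)(-1) = 5
A² = 
  [  5,  -4]
  [ -4,   5]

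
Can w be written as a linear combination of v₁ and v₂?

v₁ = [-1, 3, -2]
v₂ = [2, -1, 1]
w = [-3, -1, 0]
Yes

Form the augmented matrix and row-reduce:
[v₁|v₂|w] = 
  [ -1,   2,  -3]
  [  3,  -1,  -1]
  [ -2,   1,   0]
R2 → R2 + (3)·R1
R3 → R3 - (2)·R1
R3 → R3 + (3/5)·R2
REF = 
  [ -1,   2,  -3]
  [  0,   5, -10]
  [  0,   0,   0]

No row of the form [0 0 | nonzero], so the system is consistent. Back-substitution gives c₁ = -1, c₂ = -2: w = (-1)·v₁ + (-2)·v₂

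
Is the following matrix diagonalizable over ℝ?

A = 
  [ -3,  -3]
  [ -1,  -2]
Yes

tr(A) = -5, det(A) = 3
Characteristic polynomial: λ² - tr(A)λ + det(A) = λ² + 5λ + 3
λ² + 5λ + 3 = 0  ⇒  λ = (-5 ± √((5)² - 4·(3)))/2 = (-5 ± √(13))/2
  = (-5 + √13)/2,  (-5 - √13)/2
Eigenvalues: (-5 + √13)/2, (-5 - √13)/2  (≈ -0.6972, -4.303)
The two irrational eigenvalues are distinct (simple), so each has alg. mult. = geom. mult. = 1.
Sum of geometric multiplicities equals n, so A has n independent eigenvectors.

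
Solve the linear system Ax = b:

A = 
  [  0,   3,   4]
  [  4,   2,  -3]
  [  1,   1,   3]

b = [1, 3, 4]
x = [2, -1, 1]

Row reduce the augmented matrix [A|b]:
Swap R1 ↔ R2
R3 → R3 - (1/4)·R1
R3 → R3 - (1/6)·R2
REF = 
  [    4,     2,    -3,     3]
  [    0,     3,     4,     1]
  [    0,     0, 37/12, 37/12]

Back-substitution:
x₃ = (37/12) / (37/12) = 1
x₂ = (1 - (4)(1)) / 3 = -1
x₁ = (3 - (2)(-1) - (-3)(1)) / 4 = 2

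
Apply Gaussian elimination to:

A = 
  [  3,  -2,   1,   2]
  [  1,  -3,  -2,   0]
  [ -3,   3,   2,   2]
Row operations:
R2 → R2 - (1/3)·R1
R3 → R3 + (1)·R1
R3 → R3 + (3/7)·R2

Resulting echelon form:
REF = 
  [   3,   -2,    1,    2]
  [   0, -7/3, -7/3, -2/3]
  [   0,    0,    2, 26/7]

Rank = 3 (number of non-zero pivot rows).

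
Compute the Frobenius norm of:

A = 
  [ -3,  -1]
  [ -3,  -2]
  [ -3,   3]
||A||_F = 6.403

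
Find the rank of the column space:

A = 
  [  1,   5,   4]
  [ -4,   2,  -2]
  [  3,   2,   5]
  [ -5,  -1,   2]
Row reduce:
R2 → R2 + (4)·R1
R3 → R3 - (3)·R1
R4 → R4 + (5)·R1
R3 → R3 + (13/22)·R2
R4 → R4 - (12/11)·R2
R4 → R4 - (37/7)·R3
REF = 
  [    1,     5,     4]
  [    0,    22,    14]
  [    0,     0, 14/11]
  [    0,     0,     0]
Pivot columns: 1, 2, 3 → 3 pivots.
dim(Col(A)) = number of pivot columns = 3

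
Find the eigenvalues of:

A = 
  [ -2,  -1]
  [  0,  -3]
tr(A) = -5, det(A) = 6
Characteristic polynomial: λ² - tr(A)λ + det(A) = λ² + 5λ + 6
λ² + 5λ + 6 = (λ + 3)(λ + 2)

λ = -2, -3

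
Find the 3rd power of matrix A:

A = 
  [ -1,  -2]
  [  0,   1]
A² = A·A:
A²[1,1] = (-1)(-1) + (-2)(0) = 1
A²[1,2] = (-1)(-2) + (-2)(1) = 0
A²[2,1] = (0)(-1) + (1)(0) = 0
A²[2,2] = (0)(-2) + (1)(1) = 1
A² = 
  [  1,   0]
  [  0,   1]

A^3 = A^2·A:
A^3[1,1] = (1)(-1) + (0)(0) = -1
A^3[1,2] = (1)(-2) + (0)(1) = -2
A^3[2,1] = (0)(-1) + (1)(0) = 0
A^3[2,2] = (0)(-2) + (1)(1) = 1
A^3 = 
  [ -1,  -2]
  [  0,   1]

Therefore
A^3 = 
  [ -1,  -2]
  [  0,   1]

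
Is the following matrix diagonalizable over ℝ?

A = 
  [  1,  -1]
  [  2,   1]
No

tr(A) = 2, det(A) = 3
Characteristic polynomial: λ² - tr(A)λ + det(A) = λ² - 2λ + 3
λ² - 2λ + 3 = 0  ⇒  λ = (2 ± √((-2)² - 4·(3)))/2 = (2 ± √(-8))/2
  = 1 + i√2,  1 - i√2
Eigenvalues: 1 + i√2, 1 - i√2  (≈ 1 + 1.414i, 1 - 1.414i)
Has complex eigenvalues (not diagonalizable over ℝ).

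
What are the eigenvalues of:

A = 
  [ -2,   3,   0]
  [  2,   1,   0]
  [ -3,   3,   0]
Characteristic polynomial: det(λI - A) = λ³ + λ² - 8λ
The constant term is 0, so λ = 0 is a root: p(λ) = λ(λ² + λ - 8)
λ² + λ - 8 = 0  ⇒  λ = (-1 ± √((1)² - 4·(-8)))/2 = (-1 ± √(33))/2
  = (-1 + √33)/2,  (-1 - √33)/2

λ = 0, (-1 + √33)/2, (-1 - √33)/2  (≈ 0, 2.372, -3.372)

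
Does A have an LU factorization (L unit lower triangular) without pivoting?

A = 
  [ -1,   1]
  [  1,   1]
Yes.
A[1,1] = -1 ≠ 0, so Gaussian elimination proceeds without a row swap: multiplier ℓ₂₁ = (1)/(-1) = -1, and U[2,2] = 1 - (-1)(1) = 2.
L = 
  [  1,   0]
  [ -1,   1]
U = 
  [ -1,   1]
  [  0,   2]
Check row 2 of LU: [(-1)(-1), (-1)(1) + 2] = [1, 1] = row 2 of A ✓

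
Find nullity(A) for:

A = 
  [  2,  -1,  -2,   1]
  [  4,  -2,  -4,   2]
nullity(A) = 3

Row reduce:
R2 → R2 - (2)·R1
REF = 
  [  2,  -1,  -2,   1]
  [  0,   0,   0,   0]
Pivot columns: 1 → 1 pivot.
rank(A) = 1, so nullity(A) = 4 - 1 = 3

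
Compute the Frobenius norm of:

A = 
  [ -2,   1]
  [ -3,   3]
||A||_F = 4.796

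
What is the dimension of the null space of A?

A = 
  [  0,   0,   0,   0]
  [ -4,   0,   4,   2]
nullity(A) = 3

Row reduce:
Swap R1 ↔ R2
REF = 
  [ -4,   0,   4,   2]
  [  0,   0,   0,   0]
Pivot columns: 1 → 1 pivot.
rank(A) = 1, so nullity(A) = 4 - 1 = 3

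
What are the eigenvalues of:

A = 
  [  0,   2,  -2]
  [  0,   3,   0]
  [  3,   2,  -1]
Characteristic polynomial: det(λI - A) = λ³ - 2λ² + 3λ - 18
Testing integer divisors of the constant term: p(3) = 0, so (λ - 3) is a factor:
p(λ) = (λ - 3)(λ² + λ + 6)
λ² + λ + 6 = 0  ⇒  λ = (-1 ± √((1)² - 4·(6)))/2 = (-1 ± √(-23))/2
  = (-1 + i√23)/2,  (-1 - i√23)/2

λ = 3, (-1 + i√23)/2, (-1 - i√23)/2  (≈ 3, -0.5 + 2.398i, -0.5 - 2.398i)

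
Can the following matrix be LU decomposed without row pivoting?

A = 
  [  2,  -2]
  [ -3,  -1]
Yes.
A[1,1] = 2 ≠ 0, so Gaussian elimination proceeds without a row swap: multiplier ℓ₂₁ = (-3)/(2) = -3/2, and U[2,2] = -1 - (-3/2)(-2) = -4.
L = 
  [   1,    0]
  [-3/2,    1]
U = 
  [  2,  -2]
  [  0,  -4]
Check row 2 of LU: [(-3/2)(2), (-3/2)(-2) + (-4)] = [-3, -1] = row 2 of A ✓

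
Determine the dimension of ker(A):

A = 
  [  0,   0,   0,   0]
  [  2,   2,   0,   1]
nullity(A) = 3

Row reduce:
Swap R1 ↔ R2
REF = 
  [  2,   2,   0,   1]
  [  0,   0,   0,   0]
Pivot columns: 1 → 1 pivot.
rank(A) = 1, so nullity(A) = 4 - 1 = 3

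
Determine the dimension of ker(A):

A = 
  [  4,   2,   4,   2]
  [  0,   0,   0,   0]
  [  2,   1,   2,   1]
nullity(A) = 3

Row reduce:
R3 → R3 - (1/2)·R1
REF = 
  [  4,   2,   4,   2]
  [  0,   0,   0,   0]
  [  0,   0,   0,   0]
Pivot columns: 1 → 1 pivot.
rank(A) = 1, so nullity(A) = 4 - 1 = 3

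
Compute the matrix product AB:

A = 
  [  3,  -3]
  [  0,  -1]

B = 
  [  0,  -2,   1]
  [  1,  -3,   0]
AB = 
  [ -3,   3,   3]
  [ -1,   3,   0]

A is 2×2 and B is 2×3, so AB is 2×3. Each entry is (row of A)·(column of B):
AB[1,1] = (3)(0) + (-3)(1) = -3
AB[1,2] = (3)(-2) + (-3)(-3) = 3
AB[1,3] = (3)(1) + (-3)(0) = 3
AB[2,1] = (0)(0) + (-1)(1) = -1
AB[2,2] = (0)(-2) + (-1)(-3) = 3
AB[2,3] = (0)(1) + (-1)(0) = 0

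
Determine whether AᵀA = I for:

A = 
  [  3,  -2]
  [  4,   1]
No

AᵀA = 
  [ 25,  -2]
  [ -2,   5]
≠ I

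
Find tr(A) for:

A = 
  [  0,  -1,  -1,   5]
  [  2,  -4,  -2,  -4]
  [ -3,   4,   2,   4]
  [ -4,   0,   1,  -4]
-6

tr(A) = 0 + -4 + 2 + -4 = -6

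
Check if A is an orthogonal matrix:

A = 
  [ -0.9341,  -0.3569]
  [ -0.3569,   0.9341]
Yes

AᵀA = 
  [  0.9999,   0]
  [  0,   0.9999]
≈ I (equal to I up to the 4-dp rounding of the entries)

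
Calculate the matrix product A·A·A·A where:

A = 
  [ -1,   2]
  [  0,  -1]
A^4 = 
  [  1,  -8]
  [  0,   1]

A² = A·A:
A²[1,1] = (-1)(-1) + (2)(0) = 1
A²[1,2] = (-1)(2) + (2)(-1) = -4
A²[2,1] = (0)(-1) + (-1)(0) = 0
A²[2,2] = (0)(2) + (-1)(-1) = 1
A² = 
  [  1,  -4]
  [  0,   1]

A^3 = A^2·A:
A^3[1,1] = (1)(-1) + (-4)(0) = -1
A^3[1,2] = (1)(2) + (-4)(-1) = 6
A^3[2,1] = (0)(-1) + (1)(0) = 0
A^3[2,2] = (0)(2) + (1)(-1) = -1
A^3 = 
  [ -1,   6]
  [  0,  -1]

A^4 = A^3·A:
A^4[1,1] = (-1)(-1) + (6)(0) = 1
A^4[1,2] = (-1)(2) + (6)(-1) = -8
A^4[2,1] = (0)(-1) + (-1)(0) = 0
A^4[2,2] = (0)(2) + (-1)(-1) = 1
A^4 = 
  [  1,  -8]
  [  0,   1]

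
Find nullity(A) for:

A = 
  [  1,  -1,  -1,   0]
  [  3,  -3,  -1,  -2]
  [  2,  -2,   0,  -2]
nullity(A) = 2

Row reduce:
R2 → R2 - (3)·R1
R3 → R3 - (2)·R1
R3 → R3 - (1)·R2
REF = 
  [  1,  -1,  -1,   0]
  [  0,   0,   2,  -2]
  [  0,   0,   0,   0]
Pivot columns: 1, 3 → 2 pivots.
rank(A) = 2, so nullity(A) = 4 - 2 = 2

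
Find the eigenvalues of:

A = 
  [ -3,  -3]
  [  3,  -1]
λ = -2 + 2i√2, -2 - 2i√2  (≈ -2 + 2.828i, -2 - 2.828i)

tr(A) = -4, det(A) = 12
Characteristic polynomial: λ² - tr(A)λ + det(A) = λ² + 4λ + 12
λ² + 4λ + 12 = 0  ⇒  λ = (-4 ± √((4)² - 4·(12)))/2 = (-4 ± √(-32))/2
  = -2 + 2i√2,  -2 - 2i√2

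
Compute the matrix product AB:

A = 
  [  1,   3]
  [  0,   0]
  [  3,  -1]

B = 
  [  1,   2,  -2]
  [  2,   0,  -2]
A is 3×2 and B is 2×3, so AB is 3×3. Each entry is (row of A)·(column of B):
AB[1,1] = (1)(1) + (3)(2) = 7
AB[1,2] = (1)(2) + (3)(0) = 2
AB[1,3] = (1)(-2) + (3)(-2) = -8
AB[2,1] = (0)(1) + (0)(2) = 0
AB[2,2] = (0)(2) + (0)(0) = 0
AB[2,3] = (0)(-2) + (0)(-2) = 0
AB[3,1] = (3)(1) + (-1)(2) = 1
AB[3,2] = (3)(2) + (-1)(0) = 6
AB[3,3] = (3)(-2) + (-1)(-2) = -4

AB = 
  [  7,   2,  -8]
  [  0,   0,   0]
  [  1,   6,  -4]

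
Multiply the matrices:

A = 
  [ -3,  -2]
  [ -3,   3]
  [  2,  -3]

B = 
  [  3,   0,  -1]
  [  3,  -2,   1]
A is 3×2 and B is 2×3, so AB is 3×3. Each entry is (row of A)·(column of B):
AB[1,1] = (-3)(3) + (-2)(3) = -15
AB[1,2] = (-3)(0) + (-2)(-2) = 4
AB[1,3] = (-3)(-1) + (-2)(1) = 1
AB[2,1] = (-3)(3) + (3)(3) = 0
AB[2,2] = (-3)(0) + (3)(-2) = -6
AB[2,3] = (-3)(-1) + (3)(1) = 6
AB[3,1] = (2)(3) + (-3)(3) = -3
AB[3,2] = (2)(0) + (-3)(-2) = 6
AB[3,3] = (2)(-1) + (-3)(1) = -5

AB = 
  [-15,   4,   1]
  [  0,  -6,   6]
  [ -3,   6,  -5]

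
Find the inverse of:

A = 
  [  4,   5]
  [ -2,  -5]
det(A) = (4)(-5) - (5)(-2) = -10
For a 2×2 matrix, A⁻¹ = (1/det(A)) · [[d, -b], [-c, a]]
    = (-1/10) · [[-5, -5], [2, 4]]

A⁻¹ = 
  [ 1/2,  1/2]
  [-1/5, -2/5]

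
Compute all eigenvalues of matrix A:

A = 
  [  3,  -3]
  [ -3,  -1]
λ = 1 + √13, 1 - √13  (≈ 4.606, -2.606)

tr(A) = 2, det(A) = -12
Characteristic polynomial: λ² - tr(A)λ + det(A) = λ² - 2λ - 12
λ² - 2λ - 12 = 0  ⇒  λ = (2 ± √((-2)² - 4·(-12)))/2 = (2 ± √(52))/2
  = 1 + √13,  1 - √13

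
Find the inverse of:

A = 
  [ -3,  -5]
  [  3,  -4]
det(A) = (-3)(-4) - (-5)(3) = 27
For a 2×2 matrix, A⁻¹ = (1/det(A)) · [[d, -b], [-c, a]]
    = (1/27) · [[-4, 5], [-3, -3]]

A⁻¹ = 
  [-4/27,  5/27]
  [ -1/9,  -1/9]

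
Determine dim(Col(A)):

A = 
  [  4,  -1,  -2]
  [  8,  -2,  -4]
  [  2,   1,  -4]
Row reduce:
R2 → R2 - (2)·R1
R3 → R3 - (1/2)·R1
Swap R2 ↔ R3
REF = 
  [  4,  -1,  -2]
  [  0, 3/2,  -3]
  [  0,   0,   0]
Pivot columns: 1, 2 → 2 pivots.
dim(Col(A)) = number of pivot columns = 2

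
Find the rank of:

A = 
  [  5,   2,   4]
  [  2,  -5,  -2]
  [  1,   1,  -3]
Row reduce:
R2 → R2 - (2/5)·R1
R3 → R3 - (1/5)·R1
R3 → R3 + (3/29)·R2
REF = 
  [      5,       2,       4]
  [      0,   -29/5,   -18/5]
  [      0,       0, -121/29]
Pivot columns: 1, 2, 3 → 3 pivots.

rank(A) = 3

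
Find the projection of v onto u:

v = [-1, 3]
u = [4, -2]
v·u = (-1)(4) + (3)(-2) = -10
u·u = (4)² + (-2)² = 20
proj_u(v) = (v·u / u·u) × u = (-10/20) × u = (-1/2) × u

proj_u(v) = [-2, 1]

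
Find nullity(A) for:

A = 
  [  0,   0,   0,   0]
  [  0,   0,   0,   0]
nullity(A) = 4

Row reduce:
(no row operations needed)
REF = 
  [  0,   0,   0,   0]
  [  0,   0,   0,   0]
Pivot columns: none → 0 pivots.
rank(A) = 0, so nullity(A) = 4 - 0 = 4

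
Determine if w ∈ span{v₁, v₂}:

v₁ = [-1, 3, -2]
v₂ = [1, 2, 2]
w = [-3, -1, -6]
Yes

Form the augmented matrix and row-reduce:
[v₁|v₂|w] = 
  [ -1,   1,  -3]
  [  3,   2,  -1]
  [ -2,   2,  -6]
R2 → R2 + (3)·R1
R3 → R3 - (2)·R1
REF = 
  [ -1,   1,  -3]
  [  0,   5, -10]
  [  0,   0,   0]

No row of the form [0 0 | nonzero], so the system is consistent. Back-substitution gives c₁ = 1, c₂ = -2: w = (1)·v₁ + (-2)·v₂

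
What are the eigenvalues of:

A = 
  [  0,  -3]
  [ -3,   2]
λ = 1 + √10, 1 - √10  (≈ 4.162, -2.162)

tr(A) = 2, det(A) = -9
Characteristic polynomial: λ² - tr(A)λ + det(A) = λ² - 2λ - 9
λ² - 2λ - 9 = 0  ⇒  λ = (2 ± √((-2)² - 4·(-9)))/2 = (2 ± √(40))/2
  = 1 + √10,  1 - √10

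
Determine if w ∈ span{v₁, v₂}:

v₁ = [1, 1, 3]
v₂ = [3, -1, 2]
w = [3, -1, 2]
Yes

Form the augmented matrix and row-reduce:
[v₁|v₂|w] = 
  [  1,   3,   3]
  [  1,  -1,  -1]
  [  3,   2,   2]
R2 → R2 - (1)·R1
R3 → R3 - (3)·R1
R3 → R3 - (7/4)·R2
REF = 
  [  1,   3,   3]
  [  0,  -4,  -4]
  [  0,   0,   0]

No row of the form [0 0 | nonzero], so the system is consistent. Back-substitution gives c₁ = 0, c₂ = 1: w = (0)·v₁ + (1)·v₂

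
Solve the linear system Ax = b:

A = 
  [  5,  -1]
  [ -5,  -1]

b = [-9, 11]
x = [-2, -1]

Row reduce the augmented matrix [A|b]:
R2 → R2 + (1)·R1
REF = 
  [  5,  -1,  -9]
  [  0,  -2,   2]

Back-substitution:
x₂ = 2 / (-2) = -1
x₁ = (-9 - (-1)(-1)) / 5 = -2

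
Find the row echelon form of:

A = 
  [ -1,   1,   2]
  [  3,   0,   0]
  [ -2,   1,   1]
Row operations:
R2 → R2 + (3)·R1
R3 → R3 - (2)·R1
R3 → R3 + (1/3)·R2

Resulting echelon form:
REF = 
  [ -1,   1,   2]
  [  0,   3,   6]
  [  0,   0,  -1]

Rank = 3 (number of non-zero pivot rows).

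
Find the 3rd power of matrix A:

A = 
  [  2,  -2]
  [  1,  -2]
A^3 = 
  [  4,  -4]
  [  2,  -4]

A² = A·A:
A²[1,1] = (2)(2) + (-2)(1) = 2
A²[1,2] = (2)(-2) + (-2)(-2) = 0
A²[2,1] = (1)(2) + (-2)(1) = 0
A²[2,2] = (1)(-2) + (-2)(-2) = 2
A² = 
  [  2,   0]
  [  0,   2]

A^3 = A^2·A:
A^3[1,1] = (2)(2) + (0)(1) = 4
A^3[1,2] = (2)(-2) + (0)(-2) = -4
A^3[2,1] = (0)(2) + (2)(1) = 2
A^3[2,2] = (0)(-2) + (2)(-2) = -4
A^3 = 
  [  4,  -4]
  [  2,  -4]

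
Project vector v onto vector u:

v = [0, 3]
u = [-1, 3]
v·u = (0)(-1) + (3)(3) = 9
u·u = (-1)² + (3)² = 10
proj_u(v) = (v·u / u·u) × u = (9/10) × u

proj_u(v) = [-9/10, 27/10]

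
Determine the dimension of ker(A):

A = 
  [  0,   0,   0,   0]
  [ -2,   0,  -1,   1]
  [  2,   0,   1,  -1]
nullity(A) = 3

Row reduce:
Swap R1 ↔ R2
R3 → R3 + (1)·R1
REF = 
  [ -2,   0,  -1,   1]
  [  0,   0,   0,   0]
  [  0,   0,   0,   0]
Pivot columns: 1 → 1 pivot.
rank(A) = 1, so nullity(A) = 4 - 1 = 3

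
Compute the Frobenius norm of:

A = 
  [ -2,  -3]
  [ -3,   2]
||A||_F = 5.099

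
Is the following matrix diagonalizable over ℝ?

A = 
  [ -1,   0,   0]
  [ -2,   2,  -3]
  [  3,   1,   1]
No

Characteristic polynomial: det(λI - A) = λ³ - 2λ² + 2λ + 5
Testing integer divisors of the constant term: p(-1) = 0, so (λ + 1) is a factor:
p(λ) = (λ + 1)(λ² - 3λ + 5)
λ² - 3λ + 5 = 0  ⇒  λ = (3 ± √((-3)² - 4·(5)))/2 = (3 ± √(-11))/2
  = (3 + i√11)/2,  (3 - i√11)/2
Eigenvalues: -1, (3 + i√11)/2, (3 - i√11)/2  (≈ -1, 1.5 + 1.658i, 1.5 - 1.658i)
Has complex eigenvalues (not diagonalizable over ℝ).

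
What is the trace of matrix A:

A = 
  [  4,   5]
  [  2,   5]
9

tr(A) = 4 + 5 = 9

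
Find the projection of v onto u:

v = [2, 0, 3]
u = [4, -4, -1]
proj_u(v) = [20/33, -20/33, -5/33]

v·u = (2)(4) + (0)(-4) + (3)(-1) = 5
u·u = (4)² + (-4)² + (-1)² = 33
proj_u(v) = (v·u / u·u) × u = (5/33) × u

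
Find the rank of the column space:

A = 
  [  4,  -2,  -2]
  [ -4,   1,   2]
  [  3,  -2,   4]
dim(Col(A)) = 3

Row reduce:
R2 → R2 + (1)·R1
R3 → R3 - (3/4)·R1
R3 → R3 - (1/2)·R2
REF = 
  [   4,   -2,   -2]
  [   0,   -1,    0]
  [   0,    0, 11/2]
Pivot columns: 1, 2, 3 → 3 pivots.
dim(Col(A)) = number of pivot columns = 3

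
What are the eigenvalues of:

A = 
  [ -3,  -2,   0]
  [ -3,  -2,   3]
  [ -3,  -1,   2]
λ = -1, -1 + √10, -1 - √10  (≈ -1, 2.162, -4.162)

Characteristic polynomial: det(λI - A) = λ³ + 3λ² - 7λ - 9
Testing integer divisors of the constant term: p(-1) = 0, so (λ + 1) is a factor:
p(λ) = (λ + 1)(λ² + 2λ - 9)
λ² + 2λ - 9 = 0  ⇒  λ = (-2 ± √((2)² - 4·(-9)))/2 = (-2 ± √(40))/2
  = -1 + √10,  -1 - √10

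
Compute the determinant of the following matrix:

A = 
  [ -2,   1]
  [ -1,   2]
-3

For a 2×2 matrix, det = ad - bc = (-2)(2) - (1)(-1) = -3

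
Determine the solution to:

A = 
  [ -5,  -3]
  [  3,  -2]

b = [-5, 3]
Row reduce the augmented matrix [A|b]:
R2 → R2 + (3/5)·R1
REF = 
  [   -5,    -3,    -5]
  [    0, -19/5,     0]

Back-substitution:
x₂ = 0 / (-19/5) = 0
x₁ = (-5 - (-3)(0)) / (-5) = 1

x = [1, 0]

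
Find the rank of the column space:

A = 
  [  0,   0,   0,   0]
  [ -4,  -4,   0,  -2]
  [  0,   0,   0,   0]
Row reduce:
Swap R1 ↔ R2
REF = 
  [ -4,  -4,   0,  -2]
  [  0,   0,   0,   0]
  [  0,   0,   0,   0]
Pivot columns: 1 → 1 pivot.
dim(Col(A)) = number of pivot columns = 1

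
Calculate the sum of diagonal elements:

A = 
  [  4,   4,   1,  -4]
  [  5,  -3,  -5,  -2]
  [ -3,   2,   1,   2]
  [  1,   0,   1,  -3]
-1

tr(A) = 4 + -3 + 1 + -3 = -1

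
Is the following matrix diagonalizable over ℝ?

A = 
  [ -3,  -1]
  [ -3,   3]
Yes

tr(A) = 0, det(A) = -12
Characteristic polynomial: λ² - tr(A)λ + det(A) = λ² - 12
λ² - 12 = 0  ⇒  λ = (0 ± √((0)² - 4·(-12)))/2 = (0 ± √(48))/2
  = 2√3,  -2√3
Eigenvalues: 2√3, -2√3  (≈ 3.464, -3.464)
The two irrational eigenvalues are distinct (simple), so each has alg. mult. = geom. mult. = 1.
Sum of geometric multiplicities equals n, so A has n independent eigenvectors.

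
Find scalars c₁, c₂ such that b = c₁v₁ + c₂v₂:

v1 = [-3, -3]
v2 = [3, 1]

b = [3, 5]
c1 = -2, c2 = -1

b = -2·v1 + -1·v2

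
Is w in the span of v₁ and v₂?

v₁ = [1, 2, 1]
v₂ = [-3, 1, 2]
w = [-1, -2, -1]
Yes

Form the augmented matrix and row-reduce:
[v₁|v₂|w] = 
  [  1,  -3,  -1]
  [  2,   1,  -2]
  [  1,   2,  -1]
R2 → R2 - (2)·R1
R3 → R3 - (1)·R1
R3 → R3 - (5/7)·R2
REF = 
  [  1,  -3,  -1]
  [  0,   7,   0]
  [  0,   0,   0]

No row of the form [0 0 | nonzero], so the system is consistent. Back-substitution gives c₁ = -1, c₂ = 0: w = (-1)·v₁ + (0)·v₂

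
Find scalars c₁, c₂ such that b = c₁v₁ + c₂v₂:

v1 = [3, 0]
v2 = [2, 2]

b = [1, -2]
c1 = 1, c2 = -1

b = 1·v1 + -1·v2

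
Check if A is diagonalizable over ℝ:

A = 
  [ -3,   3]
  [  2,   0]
Yes

tr(A) = -3, det(A) = -6
Characteristic polynomial: λ² - tr(A)λ + det(A) = λ² + 3λ - 6
λ² + 3λ - 6 = 0  ⇒  λ = (-3 ± √((3)² - 4·(-6)))/2 = (-3 ± √(33))/2
  = (-3 + √33)/2,  (-3 - √33)/2
Eigenvalues: (-3 + √33)/2, (-3 - √33)/2  (≈ 1.372, -4.372)
The two irrational eigenvalues are distinct (simple), so each has alg. mult. = geom. mult. = 1.
Sum of geometric multiplicities equals n, so A has n independent eigenvectors.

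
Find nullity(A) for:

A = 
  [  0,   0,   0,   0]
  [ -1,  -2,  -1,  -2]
nullity(A) = 3

Row reduce:
Swap R1 ↔ R2
REF = 
  [ -1,  -2,  -1,  -2]
  [  0,   0,   0,   0]
Pivot columns: 1 → 1 pivot.
rank(A) = 1, so nullity(A) = 4 - 1 = 3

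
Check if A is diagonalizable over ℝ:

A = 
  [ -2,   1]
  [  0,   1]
Yes

tr(A) = -1, det(A) = -2
Characteristic polynomial: λ² - tr(A)λ + det(A) = λ² + λ - 2
λ² + λ - 2 = (λ + 2)(λ - 1)
Eigenvalues: 1, -2
λ=-2: alg. mult. = 1, geom. mult. = 2 - rank(A - (-2)I) = 2 - 1 = 1
λ=1: alg. mult. = 1, geom. mult. = 2 - rank(A - (1)I) = 2 - 1 = 1
Sum of geometric multiplicities equals n, so A has n independent eigenvectors.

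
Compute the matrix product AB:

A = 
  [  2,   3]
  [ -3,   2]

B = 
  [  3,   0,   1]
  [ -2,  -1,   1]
AB = 
  [  0,  -3,   5]
  [-13,  -2,  -1]

A is 2×2 and B is 2×3, so AB is 2×3. Each entry is (row of A)·(column of B):
AB[1,1] = (2)(3) + (3)(-2) = 0
AB[1,2] = (2)(0) + (3)(-1) = -3
AB[1,3] = (2)(1) + (3)(1) = 5
AB[2,1] = (-3)(3) + (2)(-2) = -13
AB[2,2] = (-3)(0) + (2)(-1) = -2
AB[2,3] = (-3)(1) + (2)(1) = -1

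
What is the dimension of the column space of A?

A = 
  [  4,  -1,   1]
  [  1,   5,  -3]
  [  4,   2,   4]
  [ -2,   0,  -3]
Row reduce:
R2 → R2 - (1/4)·R1
R3 → R3 - (1)·R1
R4 → R4 + (1/2)·R1
R3 → R3 - (4/7)·R2
R4 → R4 + (2/21)·R2
R4 → R4 + (59/102)·R3
REF = 
  [    4,    -1,     1]
  [    0,  21/4, -13/4]
  [    0,     0,  34/7]
  [    0,     0,     0]
Pivot columns: 1, 2, 3 → 3 pivots.
dim(Col(A)) = number of pivot columns = 3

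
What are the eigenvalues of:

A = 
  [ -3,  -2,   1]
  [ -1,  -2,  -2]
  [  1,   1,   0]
Characteristic polynomial: det(λI - A) = λ³ + 5λ² + 5λ + 1
Testing integer divisors of the constant term: p(-1) = 0, so (λ + 1) is a factor:
p(λ) = (λ + 1)(λ² + 4λ + 1)
λ² + 4λ + 1 = 0  ⇒  λ = (-4 ± √((4)² - 4·(1)))/2 = (-4 ± √(12))/2
  = -2 + √3,  -2 - √3

λ = -1, -2 + √3, -2 - √3  (≈ -1, -0.2679, -3.732)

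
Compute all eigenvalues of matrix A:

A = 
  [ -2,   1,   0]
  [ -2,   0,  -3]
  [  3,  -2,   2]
λ = -1, (1 + √29)/2, (1 - √29)/2  (≈ -1, 3.193, -2.193)

Characteristic polynomial: det(λI - A) = λ³ - 8λ - 7
Testing integer divisors of the constant term: p(-1) = 0, so (λ + 1) is a factor:
p(λ) = (λ + 1)(λ² - λ - 7)
λ² - λ - 7 = 0  ⇒  λ = (1 ± √((-1)² - 4·(-7)))/2 = (1 ± √(29))/2
  = (1 + √29)/2,  (1 - √29)/2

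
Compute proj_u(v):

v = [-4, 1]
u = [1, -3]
v·u = (-4)(1) + (1)(-3) = -7
u·u = (1)² + (-3)² = 10
proj_u(v) = (v·u / u·u) × u = (-7/10) × u

proj_u(v) = [-7/10, 21/10]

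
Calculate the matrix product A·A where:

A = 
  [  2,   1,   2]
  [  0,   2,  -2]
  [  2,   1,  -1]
A² = A·A:
A²[1,1] = (2)(2) + (1)(0) + (2)(2) = 8
A²[1,2] = (2)(1) + (1)(2) + (2)(1) = 6
A²[1,3] = (2)(2) + (1)(-2) + (2)(-1) = 0
A²[2,1] = (0)(2) + (2)(0) + (-2)(2) = -4
A²[2,2] = (0)(1) + (2)(2) + (-2)(1) = 2
A²[2,3] = (0)(2) + (2)(-2) + (-2)(-1) = -2
A²[3,1] = (2)(2) + (1)(0) + (-1)(2) = 2
A²[3,2] = (2)(1) + (1)(2) + (-1)(1) = 3
A²[3,3] = (2)(2) + (1)(-2) + (-1)(-1) = 3
A² = 
  [  8,   6,   0]
  [ -4,   2,  -2]
  [  2,   3,   3]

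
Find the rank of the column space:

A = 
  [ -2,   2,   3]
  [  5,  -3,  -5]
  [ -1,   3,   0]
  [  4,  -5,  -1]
dim(Col(A)) = 3

Row reduce:
R2 → R2 + (5/2)·R1
R3 → R3 - (1/2)·R1
R4 → R4 + (2)·R1
R3 → R3 - (1)·R2
R4 → R4 + (1/2)·R2
R4 → R4 + (25/16)·R3
REF = 
  [ -2,   2,   3]
  [  0,   2, 5/2]
  [  0,   0,  -4]
  [  0,   0,   0]
Pivot columns: 1, 2, 3 → 3 pivots.
dim(Col(A)) = number of pivot columns = 3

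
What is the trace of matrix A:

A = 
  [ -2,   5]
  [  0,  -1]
-3

tr(A) = -2 + -1 = -3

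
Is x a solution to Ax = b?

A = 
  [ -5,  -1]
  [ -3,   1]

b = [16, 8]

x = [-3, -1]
Yes

Ax = [16, 8] = b ✓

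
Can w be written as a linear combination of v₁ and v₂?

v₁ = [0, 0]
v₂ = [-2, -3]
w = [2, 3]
Yes

Form the augmented matrix and row-reduce:
[v₁|v₂|w] = 
  [  0,  -2,   2]
  [  0,  -3,   3]
R2 → R2 - (3/2)·R1
REF = 
  [  0,  -2,   2]
  [  0,   0,   0]

No row of the form [0 0 | nonzero], so the system is consistent. Back-substitution gives c₁ = 0, c₂ = -1: w = (0)·v₁ + (-1)·v₂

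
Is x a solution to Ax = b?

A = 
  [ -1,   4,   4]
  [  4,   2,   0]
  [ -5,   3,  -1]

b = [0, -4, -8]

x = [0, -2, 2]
Yes

Ax = [0, -4, -8] = b ✓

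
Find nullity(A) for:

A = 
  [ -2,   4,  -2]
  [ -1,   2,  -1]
nullity(A) = 2

Row reduce:
R2 → R2 - (1/2)·R1
REF = 
  [ -2,   4,  -2]
  [  0,   0,   0]
Pivot columns: 1 → 1 pivot.
rank(A) = 1, so nullity(A) = 3 - 1 = 2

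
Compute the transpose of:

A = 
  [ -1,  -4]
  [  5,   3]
Aᵀ = 
  [ -1,   5]
  [ -4,   3]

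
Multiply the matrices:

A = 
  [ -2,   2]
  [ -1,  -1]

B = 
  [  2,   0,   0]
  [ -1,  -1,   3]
AB = 
  [ -6,  -2,   6]
  [ -1,   1,  -3]

A is 2×2 and B is 2×3, so AB is 2×3. Each entry is (row of A)·(column of B):
AB[1,1] = (-2)(2) + (2)(-1) = -6
AB[1,2] = (-2)(0) + (2)(-1) = -2
AB[1,3] = (-2)(0) + (2)(3) = 6
AB[2,1] = (-1)(2) + (-1)(-1) = -1
AB[2,2] = (-1)(0) + (-1)(-1) = 1
AB[2,3] = (-1)(0) + (-1)(3) = -3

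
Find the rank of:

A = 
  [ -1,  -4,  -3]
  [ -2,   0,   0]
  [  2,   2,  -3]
rank(A) = 3

Row reduce:
R2 → R2 - (2)·R1
R3 → R3 + (2)·R1
R3 → R3 + (3/4)·R2
REF = 
  [  -1,   -4,   -3]
  [   0,    8,    6]
  [   0,    0, -9/2]
Pivot columns: 1, 2, 3 → 3 pivots.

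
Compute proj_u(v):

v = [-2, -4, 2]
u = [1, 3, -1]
proj_u(v) = [-16/11, -48/11, 16/11]

v·u = (-2)(1) + (-4)(3) + (2)(-1) = -16
u·u = (1)² + (3)² + (-1)² = 11
proj_u(v) = (v·u / u·u) × u = (-16/11) × u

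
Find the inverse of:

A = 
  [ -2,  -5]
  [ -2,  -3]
det(A) = (-2)(-3) - (-5)(-2) = -4
For a 2×2 matrix, A⁻¹ = (1/det(A)) · [[d, -b], [-c, a]]
    = (-1/4) · [[-3, 5], [2, -2]]

A⁻¹ = 
  [ 3/4, -5/4]
  [-1/2,  1/2]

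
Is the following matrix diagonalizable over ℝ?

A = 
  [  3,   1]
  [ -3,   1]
No

tr(A) = 4, det(A) = 6
Characteristic polynomial: λ² - tr(A)λ + det(A) = λ² - 4λ + 6
λ² - 4λ + 6 = 0  ⇒  λ = (4 ± √((-4)² - 4·(6)))/2 = (4 ± √(-8))/2
  = 2 + i√2,  2 - i√2
Eigenvalues: 2 + i√2, 2 - i√2  (≈ 2 + 1.414i, 2 - 1.414i)
Has complex eigenvalues (not diagonalizable over ℝ).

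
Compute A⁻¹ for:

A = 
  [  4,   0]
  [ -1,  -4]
det(A) = (4)(-4) - (0)(-1) = -16
For a 2×2 matrix, A⁻¹ = (1/det(A)) · [[d, -b], [-c, a]]
    = (-1/16) · [[-4, 0], [1, 4]]

A⁻¹ = 
  [  1/4,     0]
  [-1/16,  -1/4]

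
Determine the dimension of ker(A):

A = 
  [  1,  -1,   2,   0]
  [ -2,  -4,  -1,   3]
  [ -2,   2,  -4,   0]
nullity(A) = 2

Row reduce:
R2 → R2 + (2)·R1
R3 → R3 + (2)·R1
REF = 
  [  1,  -1,   2,   0]
  [  0,  -6,   3,   3]
  [  0,   0,   0,   0]
Pivot columns: 1, 2 → 2 pivots.
rank(A) = 2, so nullity(A) = 4 - 2 = 2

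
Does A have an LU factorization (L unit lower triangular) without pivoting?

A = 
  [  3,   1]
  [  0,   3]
Yes.
A[1,1] = 3 ≠ 0, so Gaussian elimination proceeds without a row swap: multiplier ℓ₂₁ = (0)/(3) = 0, and U[2,2] = 3 - (0)(1) = 3.
L = 
  [  1,   0]
  [  0,   1]
U = 
  [  3,   1]
  [  0,   3]
Check row 2 of LU: [(0)(3), (0)(1) + 3] = [0, 3] = row 2 of A ✓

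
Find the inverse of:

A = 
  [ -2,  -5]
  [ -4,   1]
det(A) = (-2)(1) - (-5)(-4) = -22
For a 2×2 matrix, A⁻¹ = (1/det(A)) · [[d, -b], [-c, a]]
    = (-1/22) · [[1, 5], [4, -2]]

A⁻¹ = 
  [-1/22, -5/22]
  [-2/11,  1/11]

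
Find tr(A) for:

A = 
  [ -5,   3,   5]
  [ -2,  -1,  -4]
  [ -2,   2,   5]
-1

tr(A) = -5 + -1 + 5 = -1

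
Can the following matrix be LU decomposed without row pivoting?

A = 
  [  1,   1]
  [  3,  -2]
Yes.
A[1,1] = 1 ≠ 0, so Gaussian elimination proceeds without a row swap: multiplier ℓ₂₁ = (3)/(1) = 3, and U[2,2] = -2 - (3)(1) = -5.
L = 
  [  1,   0]
  [  3,   1]
U = 
  [  1,   1]
  [  0,  -5]
Check row 2 of LU: [(3)(1), (3)(1) + (-5)] = [3, -2] = row 2 of A ✓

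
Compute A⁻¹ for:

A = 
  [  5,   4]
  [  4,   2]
det(A) = (5)(2) - (4)(4) = -6
For a 2×2 matrix, A⁻¹ = (1/det(A)) · [[d, -b], [-c, a]]
    = (-1/6) · [[2, -4], [-4, 5]]

A⁻¹ = 
  [-1/3,  2/3]
  [ 2/3, -5/6]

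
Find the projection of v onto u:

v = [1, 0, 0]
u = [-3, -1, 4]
proj_u(v) = [9/26, 3/26, -6/13]

v·u = (1)(-3) + (0)(-1) + (0)(4) = -3
u·u = (-3)² + (-1)² + (4)² = 26
proj_u(v) = (v·u / u·u) × u = (-3/26) × u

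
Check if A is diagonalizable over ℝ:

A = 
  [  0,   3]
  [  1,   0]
Yes

tr(A) = 0, det(A) = -3
Characteristic polynomial: λ² - tr(A)λ + det(A) = λ² - 3
λ² - 3 = 0  ⇒  λ = (0 ± √((0)² - 4·(-3)))/2 = (0 ± √(12))/2
  = √3,  -√3
Eigenvalues: √3, -√3  (≈ 1.732, -1.732)
The two irrational eigenvalues are distinct (simple), so each has alg. mult. = geom. mult. = 1.
Sum of geometric multiplicities equals n, so A has n independent eigenvectors.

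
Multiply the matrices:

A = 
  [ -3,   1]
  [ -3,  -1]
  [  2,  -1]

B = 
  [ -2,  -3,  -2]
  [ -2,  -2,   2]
AB = 
  [  4,   7,   8]
  [  8,  11,   4]
  [ -2,  -4,  -6]

A is 3×2 and B is 2×3, so AB is 3×3. Each entry is (row of A)·(column of B):
AB[1,1] = (-3)(-2) + (1)(-2) = 4
AB[1,2] = (-3)(-3) + (1)(-2) = 7
AB[1,3] = (-3)(-2) + (1)(2) = 8
AB[2,1] = (-3)(-2) + (-1)(-2) = 8
AB[2,2] = (-3)(-3) + (-1)(-2) = 11
AB[2,3] = (-3)(-2) + (-1)(2) = 4
AB[3,1] = (2)(-2) + (-1)(-2) = -2
AB[3,2] = (2)(-3) + (-1)(-2) = -4
AB[3,3] = (2)(-2) + (-1)(2) = -6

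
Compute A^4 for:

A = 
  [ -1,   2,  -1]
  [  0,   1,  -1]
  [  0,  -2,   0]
A² = A·A:
A²[1,1] = (-1)(-1) + (2)(0) + (-1)(0) = 1
A²[1,2] = (-1)(2) + (2)(1) + (-1)(-2) = 2
A²[1,3] = (-1)(-1) + (2)(-1) + (-1)(0) = -1
A²[2,1] = (0)(-1) + (1)(0) + (-1)(0) = 0
A²[2,2] = (0)(2) + (1)(1) + (-1)(-2) = 3
A²[2,3] = (0)(-1) + (1)(-1) + (-1)(0) = -1
A²[3,1] = (0)(-1) + (-2)(0) + (0)(0) = 0
A²[3,2] = (0)(2) + (-2)(1) + (0)(-2) = -2
A²[3,3] = (0)(-1) + (-2)(-1) + (0)(0) = 2
A² = 
  [  1,   2,  -1]
  [  0,   3,  -1]
  [  0,  -2,   2]

A^3 = A^2·A:
A^3[1,1] = (1)(-1) + (2)(0) + (-1)(0) = -1
A^3[1,2] = (1)(2) + (2)(1) + (-1)(-2) = 6
A^3[1,3] = (1)(-1) + (2)(-1) + (-1)(0) = -3
A^3[2,1] = (0)(-1) + (3)(0) + (-1)(0) = 0
A^3[2,2] = (0)(2) + (3)(1) + (-1)(-2) = 5
A^3[2,3] = (0)(-1) + (3)(-1) + (-1)(0) = -3
A^3[3,1] = (0)(-1) + (-2)(0) + (2)(0) = 0
A^3[3,2] = (0)(2) + (-2)(1) + (2)(-2) = -6
A^3[3,3] = (0)(-1) + (-2)(-1) + (2)(0) = 2
A^3 = 
  [ -1,   6,  -3]
  [  0,   5,  -3]
  [  0,  -6,   2]

A^4 = A^3·A:
A^4[1,1] = (-1)(-1) + (6)(0) + (-3)(0) = 1
A^4[1,2] = (-1)(2) + (6)(1) + (-3)(-2) = 10
A^4[1,3] = (-1)(-1) + (6)(-1) + (-3)(0) = -5
A^4[2,1] = (0)(-1) + (5)(0) + (-3)(0) = 0
A^4[2,2] = (0)(2) + (5)(1) + (-3)(-2) = 11
A^4[2,3] = (0)(-1) + (5)(-1) + (-3)(0) = -5
A^4[3,1] = (0)(-1) + (-6)(0) + (2)(0) = 0
A^4[3,2] = (0)(2) + (-6)(1) + (2)(-2) = -10
A^4[3,3] = (0)(-1) + (-6)(-1) + (2)(0) = 6
A^4 = 
  [  1,  10,  -5]
  [  0,  11,  -5]
  [  0, -10,   6]

Therefore
A^4 = 
  [  1,  10,  -5]
  [  0,  11,  -5]
  [  0, -10,   6]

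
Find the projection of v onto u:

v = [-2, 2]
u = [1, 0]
proj_u(v) = [-2, 0]

v·u = (-2)(1) + (2)(0) = -2
u·u = (1)² + (0)² = 1
proj_u(v) = (v·u / u·u) × u = (-2/1) × u = (-2) × u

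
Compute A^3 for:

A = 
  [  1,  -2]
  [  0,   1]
A² = A·A:
A²[1,1] = (1)(1) + (-2)(0) = 1
A²[1,2] = (1)(-2) + (-2)(1) = -4
A²[2,1] = (0)(1) + (1)(0) = 0
A²[2,2] = (0)(-2) + (1)(1) = 1
A² = 
  [  1,  -4]
  [  0,   1]

A^3 = A^2·A:
A^3[1,1] = (1)(1) + (-4)(0) = 1
A^3[1,2] = (1)(-2) + (-4)(1) = -6
A^3[2,1] = (0)(1) + (1)(0) = 0
A^3[2,2] = (0)(-2) + (1)(1) = 1
A^3 = 
  [  1,  -6]
  [  0,   1]

Therefore
A^3 = 
  [  1,  -6]
  [  0,   1]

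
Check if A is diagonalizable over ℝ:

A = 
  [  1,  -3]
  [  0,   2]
Yes

tr(A) = 3, det(A) = 2
Characteristic polynomial: λ² - tr(A)λ + det(A) = λ² - 3λ + 2
λ² - 3λ + 2 = (λ - 1)(λ - 2)
Eigenvalues: 2, 1
λ=1: alg. mult. = 1, geom. mult. = 2 - rank(A - (1)I) = 2 - 1 = 1
λ=2: alg. mult. = 1, geom. mult. = 2 - rank(A - (2)I) = 2 - 1 = 1
Sum of geometric multiplicities equals n, so A has n independent eigenvectors.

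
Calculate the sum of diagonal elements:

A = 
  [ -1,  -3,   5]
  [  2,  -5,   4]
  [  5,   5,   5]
-1

tr(A) = -1 + -5 + 5 = -1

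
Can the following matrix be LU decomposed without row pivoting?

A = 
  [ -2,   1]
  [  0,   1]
Yes.
A[1,1] = -2 ≠ 0, so Gaussian elimination proceeds without a row swap: multiplier ℓ₂₁ = (0)/(-2) = 0, and U[2,2] = 1 - (0)(1) = 1.
L = 
  [  1,   0]
  [  0,   1]
U = 
  [ -2,   1]
  [  0,   1]
Check row 2 of LU: [(0)(-2), (0)(1) + 1] = [0, 1] = row 2 of A ✓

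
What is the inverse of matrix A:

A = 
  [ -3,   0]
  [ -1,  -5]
det(A) = (-3)(-5) - (0)(-1) = 15
For a 2×2 matrix, A⁻¹ = (1/det(A)) · [[d, -b], [-c, a]]
    = (1/15) · [[-5, 0], [1, -3]]

A⁻¹ = 
  [-1/3,    0]
  [1/15, -1/5]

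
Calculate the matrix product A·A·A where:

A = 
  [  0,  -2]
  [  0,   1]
A² = A·A:
A²[1,1] = (0)(0) + (-2)(0) = 0
A²[1,2] = (0)(-2) + (-2)(1) = -2
A²[2,1] = (0)(0) + (1)(0) = 0
A²[2,2] = (0)(-2) + (1)(1) = 1
A² = 
  [  0,  -2]
  [  0,   1]

A^3 = A^2·A:
A^3[1,1] = (0)(0) + (-2)(0) = 0
A^3[1,2] = (0)(-2) + (-2)(1) = -2
A^3[2,1] = (0)(0) + (1)(0) = 0
A^3[2,2] = (0)(-2) + (1)(1) = 1
A^3 = 
  [  0,  -2]
  [  0,   1]

Therefore
A^3 = 
  [  0,  -2]
  [  0,   1]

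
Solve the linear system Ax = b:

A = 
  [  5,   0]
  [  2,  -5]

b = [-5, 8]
x = [-1, -2]

Row reduce the augmented matrix [A|b]:
R2 → R2 - (2/5)·R1
REF = 
  [  5,   0,  -5]
  [  0,  -5,  10]

Back-substitution:
x₂ = 10 / (-5) = -2
x₁ = (-5 - (0)(-2)) / 5 = -1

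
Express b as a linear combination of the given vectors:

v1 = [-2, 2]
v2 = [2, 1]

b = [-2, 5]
c1 = 2, c2 = 1

b = 2·v1 + 1·v2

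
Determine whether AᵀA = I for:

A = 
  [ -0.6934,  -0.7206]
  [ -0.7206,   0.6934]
Yes

AᵀA = 
  [  1.0001,   0]
  [  0,   1.0001]
≈ I (equal to I up to the 4-dp rounding of the entries)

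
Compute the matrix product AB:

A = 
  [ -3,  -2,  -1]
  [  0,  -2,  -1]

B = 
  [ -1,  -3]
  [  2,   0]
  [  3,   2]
AB = 
  [ -4,   7]
  [ -7,  -2]

A is 2×3 and B is 3×2, so AB is 2×2. Each entry is (row of A)·(column of B):
AB[1,1] = (-3)(-1) + (-2)(2) + (-1)(3) = -4
AB[1,2] = (-3)(-3) + (-2)(0) + (-1)(2) = 7
AB[2,1] = (0)(-1) + (-2)(2) + (-1)(3) = -7
AB[2,2] = (0)(-3) + (-2)(0) + (-1)(2) = -2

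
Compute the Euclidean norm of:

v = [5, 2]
5.385

||v||₂ = √((5)² + (2)²) = √29 = 5.385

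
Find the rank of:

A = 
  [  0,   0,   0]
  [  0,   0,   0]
rank(A) = 0

Row reduce:
(no row operations needed)
REF = 
  [  0,   0,   0]
  [  0,   0,   0]
Pivot columns: none → 0 pivots.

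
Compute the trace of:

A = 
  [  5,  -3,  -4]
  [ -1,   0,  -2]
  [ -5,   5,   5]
10

tr(A) = 5 + 0 + 5 = 10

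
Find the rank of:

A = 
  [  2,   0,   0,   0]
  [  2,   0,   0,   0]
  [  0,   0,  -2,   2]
rank(A) = 2

Row reduce:
R2 → R2 - (1)·R1
Swap R2 ↔ R3
REF = 
  [  2,   0,   0,   0]
  [  0,   0,  -2,   2]
  [  0,   0,   0,   0]
Pivot columns: 1, 3 → 2 pivots.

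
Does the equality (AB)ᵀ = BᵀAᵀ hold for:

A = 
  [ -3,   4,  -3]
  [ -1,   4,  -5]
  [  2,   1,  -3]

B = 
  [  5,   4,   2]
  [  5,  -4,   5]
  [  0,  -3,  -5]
Yes

(AB)ᵀ = 
  [  5,  15,  15]
  [-19,  -5,  13]
  [ 29,  43,  24]

BᵀAᵀ = 
  [  5,  15,  15]
  [-19,  -5,  13]
  [ 29,  43,  24]

Both sides are equal — this is the standard identity (AB)ᵀ = BᵀAᵀ, which holds for all A, B.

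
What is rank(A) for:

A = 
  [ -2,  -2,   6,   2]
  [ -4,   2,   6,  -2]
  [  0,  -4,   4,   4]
Row reduce:
R2 → R2 - (2)·R1
R3 → R3 + (2/3)·R2
REF = 
  [ -2,  -2,   6,   2]
  [  0,   6,  -6,  -6]
  [  0,   0,   0,   0]
Pivot columns: 1, 2 → 2 pivots.

rank(A) = 2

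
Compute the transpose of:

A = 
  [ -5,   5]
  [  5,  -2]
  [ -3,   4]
Aᵀ = 
  [ -5,   5,  -3]
  [  5,  -2,   4]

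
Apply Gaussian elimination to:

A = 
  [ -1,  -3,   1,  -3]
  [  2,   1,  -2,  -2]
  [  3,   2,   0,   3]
Row operations:
R2 → R2 + (2)·R1
R3 → R3 + (3)·R1
R3 → R3 - (7/5)·R2

Resulting echelon form:
REF = 
  [  -1,   -3,    1,   -3]
  [   0,   -5,    0,   -8]
  [   0,    0,    3, 26/5]

Rank = 3 (number of non-zero pivot rows).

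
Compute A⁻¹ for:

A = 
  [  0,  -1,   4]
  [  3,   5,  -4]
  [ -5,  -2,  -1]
det(A) = (0)·((5)(-1) - (-4)(-2)) - (-1)·((3)(-1) - (-4)(-5)) + (4)·((3)(-2) - (5)(-5))
  = (0)(-13) - (-1)(-23) + (4)(19)
  = 53
det(A) = 53 ≠ 0, so A is invertible.

Cofactors Cᵢⱼ = (-1)ⁱ⁺ʲ·Mᵢⱼ:
C = 
  [-13,  23,  19]
  [ -9,  20,   5]
  [-16,  12,   3]

adj(A) = Cᵀ:
adj(A) = 
  [-13,  -9, -16]
  [ 23,  20,  12]
  [ 19,   5,   3]

A⁻¹ = (1/53) · adj(A):
A⁻¹ = 
  [-13/53,  -9/53, -16/53]
  [ 23/53,  20/53,  12/53]
  [ 19/53,   5/53,   3/53]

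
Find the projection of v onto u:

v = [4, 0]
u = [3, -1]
proj_u(v) = [18/5, -6/5]

v·u = (4)(3) + (0)(-1) = 12
u·u = (3)² + (-1)² = 10
proj_u(v) = (v·u / u·u) × u = (12/10) × u = (6/5) × u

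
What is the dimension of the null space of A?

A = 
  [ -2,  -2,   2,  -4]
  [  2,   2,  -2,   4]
nullity(A) = 3

Row reduce:
R2 → R2 + (1)·R1
REF = 
  [ -2,  -2,   2,  -4]
  [  0,   0,   0,   0]
Pivot columns: 1 → 1 pivot.
rank(A) = 1, so nullity(A) = 4 - 1 = 3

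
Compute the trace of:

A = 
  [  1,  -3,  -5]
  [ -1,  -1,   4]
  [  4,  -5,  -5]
-5

tr(A) = 1 + -1 + -5 = -5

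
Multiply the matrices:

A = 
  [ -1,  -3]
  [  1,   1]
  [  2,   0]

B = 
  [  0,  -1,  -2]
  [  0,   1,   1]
A is 3×2 and B is 2×3, so AB is 3×3. Each entry is (row of A)·(column of B):
AB[1,1] = (-1)(0) + (-3)(0) = 0
AB[1,2] = (-1)(-1) + (-3)(1) = -2
AB[1,3] = (-1)(-2) + (-3)(1) = -1
AB[2,1] = (1)(0) + (1)(0) = 0
AB[2,2] = (1)(-1) + (1)(1) = 0
AB[2,3] = (1)(-2) + (1)(1) = -1
AB[3,1] = (2)(0) + (0)(0) = 0
AB[3,2] = (2)(-1) + (0)(1) = -2
AB[3,3] = (2)(-2) + (0)(1) = -4

AB = 
  [  0,  -2,  -1]
  [  0,   0,  -1]
  [  0,  -2,  -4]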